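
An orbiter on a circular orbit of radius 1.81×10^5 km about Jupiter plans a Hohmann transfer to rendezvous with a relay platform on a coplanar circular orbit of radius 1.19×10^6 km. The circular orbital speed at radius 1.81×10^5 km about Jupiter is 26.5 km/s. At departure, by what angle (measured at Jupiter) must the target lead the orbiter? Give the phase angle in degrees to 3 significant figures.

φ = 101°

From the circular-orbit relation v² = μ/r at r = 1.81×10^5 km: μ = v²r = (26.5)² × 1.81×10^5 = 1.27107×10^8 km³/s².
The Hohmann ellipse has a_t = (r₁ + r₂)/2 = 6.855×10^5 km.
The half-period of the transfer ellipse is t = π√(a_t³/μ) = 1.5815×10^5 s.
The target's mean motion on its circular orbit is ω₂ = √(μ/r₂³) = 8.6849×10^-6 rad/s.
Angle swept by the target during transfer: ω₂·t = 1.3735 rad = 78.70°.
Arrival is 180° from departure on the ellipse, so φ = 180° − 78.70° = 101°.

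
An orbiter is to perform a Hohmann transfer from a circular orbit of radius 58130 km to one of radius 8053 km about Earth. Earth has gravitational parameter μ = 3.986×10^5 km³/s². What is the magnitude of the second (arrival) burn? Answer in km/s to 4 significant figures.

Δv₂ = 2.289 km/s

Transfer-ellipse semi-major axis a_t = (r₁ + r₂)/2 = (58130 + 8053)/2 = 33091.5 km.
Circular speed at r = 8053 km: v_c = √(μ/r) = 7.0354 km/s.
Vis-viva on the transfer ellipse at r = 8053 km gives v_t = √[μ(2/r − 1/a_t)] = 9.3246 km/s.
Δv₂ = |v_t − v_c| = |9.3246 − 7.0354| = 2.289 km/s.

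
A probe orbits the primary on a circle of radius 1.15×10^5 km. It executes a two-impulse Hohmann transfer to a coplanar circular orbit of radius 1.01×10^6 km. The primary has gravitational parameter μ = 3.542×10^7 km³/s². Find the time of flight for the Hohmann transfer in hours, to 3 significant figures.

t = 61.9 hours

Semi-major axis of the transfer orbit: a_t = (1.150×10^5 + 1.010×10^6)/2 = 5.625×10^5 km.
Half the transfer-orbit period gives t = π√(a_t³/μ) = 2.227×10^5 s.
Converting: 2.227×10^5 s ÷ 3600 s/hour = 61.9 hours.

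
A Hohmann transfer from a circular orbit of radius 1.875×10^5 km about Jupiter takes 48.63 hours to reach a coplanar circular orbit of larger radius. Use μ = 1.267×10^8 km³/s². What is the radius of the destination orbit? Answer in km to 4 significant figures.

Transfer time t = 48.63 hours = 1.75068×10^5 s, and t = π√(a_t³/μ).
So a_t = (μ t²/π²)^(1/3) = (1.267×10^8 × (1.75068×10^5)² / π²)^(1/3) = 7.3276×10^5 km.
Since a_t = (r₁ + r₂)/2, r₂ = 2a_t − r₁ = 2×7.3276×10^5 − 1.875×10^5 = 1.27802×10^6 km.

r₂ = 1.278×10^6 km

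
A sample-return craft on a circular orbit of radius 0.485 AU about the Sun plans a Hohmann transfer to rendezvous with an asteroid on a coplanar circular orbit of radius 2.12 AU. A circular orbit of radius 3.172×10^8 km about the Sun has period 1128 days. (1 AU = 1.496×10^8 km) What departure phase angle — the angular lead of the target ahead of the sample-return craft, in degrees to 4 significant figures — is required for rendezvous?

φ = 93.32°

From Kepler's third law T² = 4π²r³/μ at r = 3.172×10^8 km, T = 1128 days = 1128 × 86400 s = 9.74592×10^7 s: μ = 4π²r³/T² = 1.32652×10^11 km³/s².
In km: r₁ = 0.485 × 1.496×10^8 = 7.2556×10^7 km; r₂ = 2.12 × 1.496×10^8 = 3.17152×10^8 km.
Transfer-ellipse semi-major axis a_t = (r₁ + r₂)/2 = (7.2556×10^7 + 3.17152×10^8)/2 = 1.94854×10^8 km.
The half-period of the transfer ellipse is t = π√(a_t³/μ) = 2.3462×10^7 s.
The target's mean motion on its circular orbit is ω₂ = √(μ/r₂³) = 6.4485×10^-8 rad/s.
Angle swept by the target during transfer: ω₂·t = 1.5129 rad = 86.68°.
Arrival is 180° from departure on the ellipse, so φ = 180° − 86.68° = 93.32°.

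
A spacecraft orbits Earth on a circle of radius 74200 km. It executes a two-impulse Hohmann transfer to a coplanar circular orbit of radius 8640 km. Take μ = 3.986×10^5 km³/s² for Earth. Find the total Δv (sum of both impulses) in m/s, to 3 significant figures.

The Hohmann ellipse has a_t = (r₁ + r₂)/2 = 41420 km.
At r₁ the circular-orbit speed is v₁ = √(μ/r₁) = 2.318 km/s.
Transfer-orbit speed at r₁ (vis-viva): v_a = √[μ(2/r₁ − 1/a_t)] = 1.059 km/s.
First burn Δv₁ = |v_a − v₁| = 1.259 km/s.
Circular speed at r₂: v₂ = √(μ/r₂) = 6.792 km/s.
Transfer-orbit speed at r₂: v_p = √[μ(2/r₂ − 1/a_t)] = 9.091 km/s.
Second burn Δv₂ = |v₂ − v_p| = 2.299 km/s.
Δv = Δv₁ + Δv₂ = 1.259 + 2.299 = 3.558 km/s.

Δv = 3560 m/s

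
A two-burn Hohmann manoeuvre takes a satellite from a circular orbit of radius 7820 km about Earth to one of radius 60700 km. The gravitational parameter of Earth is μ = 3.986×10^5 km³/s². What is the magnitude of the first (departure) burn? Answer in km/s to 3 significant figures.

Δv₁ = 2.36 km/s

Transfer-ellipse semi-major axis a_t = (r₁ + r₂)/2 = (7820 + 60700)/2 = 34260 km.
Circular speed at r = 7820 km: v_c = √(μ/r) = 7.139 km/s.
Transfer-orbit speed at the same r (vis-viva, a = a_t): v_t = √[μ(2/r − 1/a_t)] = 9.503 km/s.
Δv₁ = |v_t − v_c| = |9.503 − 7.139| = 2.364 km/s.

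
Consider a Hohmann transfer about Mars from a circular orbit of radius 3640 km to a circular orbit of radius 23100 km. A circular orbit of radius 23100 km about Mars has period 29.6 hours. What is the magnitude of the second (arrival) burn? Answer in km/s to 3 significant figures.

Δv₂ = 0.651 km/s

From Kepler's third law T² = 4π²r³/μ at r = 23100 km, T = 29.6 hours = 29.6 × 3600 s = 1.0656×10^5 s: μ = 4π²r³/T² = 42855.6 km³/s².
Semi-major axis of the transfer orbit: a_t = (3640 + 23100)/2 = 13370 km.
Circular speed at r = 23100 km: v_c = √(μ/r) = 1.3621 km/s.
Vis-viva on the transfer ellipse at r = 23100 km gives v_t = √[μ(2/r − 1/a_t)] = 0.71069 km/s.
Δv₂ = |v_t − v_c| = |0.71069 − 1.3621| = 0.6514 km/s.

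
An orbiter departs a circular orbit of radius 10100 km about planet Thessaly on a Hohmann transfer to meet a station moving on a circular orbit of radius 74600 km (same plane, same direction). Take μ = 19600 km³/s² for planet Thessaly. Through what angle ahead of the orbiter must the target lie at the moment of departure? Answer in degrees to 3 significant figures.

φ = 103°

Semi-major axis of the transfer orbit: a_t = (10100 + 74600)/2 = 42350 km.
The half-period of the transfer ellipse is t = π√(a_t³/μ) = 1.9557×10^5 s.
The target's mean motion on its circular orbit is ω₂ = √(μ/r₂³) = 6.8710×10^-6 rad/s.
Angle swept by the target during transfer: ω₂·t = 1.3438 rad = 76.99°.
Arrival is 180° from departure on the ellipse, so φ = 180° − 76.99° = 103°.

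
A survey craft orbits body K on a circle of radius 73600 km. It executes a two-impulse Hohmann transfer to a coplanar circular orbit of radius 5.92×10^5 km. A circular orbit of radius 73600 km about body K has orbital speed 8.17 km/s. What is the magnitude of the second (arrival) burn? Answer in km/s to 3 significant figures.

From the circular-orbit relation v² = μ/r at r = 73600 km: μ = v²r = (8.17)² × 73600 = 4.91272×10^6 km³/s².
The Hohmann ellipse has a_t = (r₁ + r₂)/2 = 3.328×10^5 km.
Circular speed at r = 5.920×10^5 km: v_c = √(μ/r) = 2.881 km/s.
Transfer-orbit speed at the same r (vis-viva, a = a_t): v_t = √[μ(2/r − 1/a_t)] = 1.355 km/s.
Δv₂ = |v_t − v_c| = |1.355 − 2.881| = 1.526 km/s.

Δv₂ = 1.53 km/s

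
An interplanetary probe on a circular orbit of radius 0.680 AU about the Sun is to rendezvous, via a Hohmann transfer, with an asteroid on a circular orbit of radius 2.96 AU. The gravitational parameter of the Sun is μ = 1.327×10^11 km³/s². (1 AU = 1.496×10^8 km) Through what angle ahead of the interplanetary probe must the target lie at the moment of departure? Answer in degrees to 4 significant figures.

In km: r₁ = 0.680 × 1.496×10^8 = 1.01728×10^8 km; r₂ = 2.96 × 1.496×10^8 = 4.42816×10^8 km.
Transfer-ellipse semi-major axis a_t = (r₁ + r₂)/2 = (1.01728×10^8 + 4.42816×10^8)/2 = 2.72272×10^8 km.
Transfer time t = π√(a_t³/μ) = 3.87453×10^7 s.
The target's mean motion on its circular orbit is ω₂ = √(μ/r₂³) = 3.90931×10^-8 rad/s.
Angle swept by the target during transfer: ω₂·t = 1.51467 rad = 86.78°.
The interplanetary probe traverses 180° on the transfer ellipse, so the target must lead by 180° − 86.78° = 93.22°.

φ = 93.22°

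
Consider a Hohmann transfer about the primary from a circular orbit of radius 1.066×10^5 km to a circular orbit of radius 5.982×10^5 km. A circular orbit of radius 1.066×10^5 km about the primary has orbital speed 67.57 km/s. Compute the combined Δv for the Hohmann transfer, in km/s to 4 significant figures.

From the circular-orbit relation v² = μ/r at r = 1.066×10^5 km: μ = v²r = (67.57)² × 1.066×10^5 = 4.86704×10^8 km³/s².
Semi-major axis of the transfer orbit: a_t = (1.066×10^5 + 5.982×10^5)/2 = 3.524×10^5 km.
At r₁ the circular-orbit speed is v₁ = √(μ/r₁) = 67.570 km/s.
Transfer-orbit speed at r₁ (v² = μ(2/r − 1/a)): v_p = √[μ(2/r₁ − 1/a_t)] = 88.036 km/s.
First burn Δv₁ = |v_p − v₁| = 20.466 km/s.
Circular speed at r₂: v₂ = √(μ/r₂) = 28.524 km/s.
Transfer-orbit speed at r₂: v_a = √[μ(2/r₂ − 1/a_t)] = 15.688 km/s.
Second burn Δv₂ = |v₂ − v_a| = 12.836 km/s.
Total Δv = Δv₁ + Δv₂ = 33.30 km/s.

Δv = 33.30 km/s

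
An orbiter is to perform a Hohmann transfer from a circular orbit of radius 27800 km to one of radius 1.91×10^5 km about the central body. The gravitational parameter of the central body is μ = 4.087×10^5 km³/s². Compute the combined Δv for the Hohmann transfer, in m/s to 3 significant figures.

Δv = 1960 m/s

Semi-major axis of the transfer orbit: a_t = (27800 + 1.910×10^5)/2 = 1.094×10^5 km.
At r₁ the circular-orbit speed is v₁ = √(μ/r₁) = 3.834 km/s.
On the transfer ellipse at r₁, vis-viva gives v_p = √[μ(2/r₁ − 1/a_t)] = 5.066 km/s.
First burn Δv₁ = |v_p − v₁| = 1.232 km/s.
At r₂, v₂ = √(μ/r₂) = 1.4628 km/s.
Transfer-orbit speed at r₂: v_a = √[μ(2/r₂ − 1/a_t)] = 0.73739 km/s.
Second burn Δv₂ = |v₂ − v_a| = 0.7254 km/s.
Δv = Δv₁ + Δv₂ = 1.232 + 0.7254 = 1.957 km/s.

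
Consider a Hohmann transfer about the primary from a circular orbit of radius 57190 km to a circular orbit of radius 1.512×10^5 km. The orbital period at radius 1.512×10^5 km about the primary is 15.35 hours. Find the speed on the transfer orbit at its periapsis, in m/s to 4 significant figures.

v = 33670 m/s

From Kepler's third law T² = 4π²r³/μ at r = 1.512×10^5 km, T = 15.35 hours = 15.35 × 3600 s = 55260 s: μ = 4π²r³/T² = 4.46883×10^7 km³/s².
The Hohmann ellipse has a_t = (r₁ + r₂)/2 = 1.04195×10^5 km.
At periapsis, r = 57190 km.
From the vis-viva equation, v = √[μ(2/r − 1/a_t)] = 33.67 km/s.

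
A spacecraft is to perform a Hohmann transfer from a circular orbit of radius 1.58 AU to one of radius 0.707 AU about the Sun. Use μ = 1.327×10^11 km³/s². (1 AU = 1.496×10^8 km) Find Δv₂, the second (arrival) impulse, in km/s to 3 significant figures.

Δv₂ = 6.22 km/s

In km: r₁ = 1.58 × 1.496×10^8 = 2.36368×10^8 km; r₂ = 0.707 × 1.496×10^8 = 1.057672×10^8 km.
Semi-major axis of the transfer orbit: a_t = (2.36368×10^8 + 1.057672×10^8)/2 = 1.710676×10^8 km.
On the circular orbit at r = 1.057672×10^8 km, v_c = √(μ/r) = 35.421 km/s.
Vis-viva on the transfer ellipse at r = 1.057672×10^8 km gives v_t = √[μ(2/r − 1/a_t)] = 41.636 km/s.
Δv₂ = |v_t − v_c| = |41.636 − 35.421| = 6.215 km/s.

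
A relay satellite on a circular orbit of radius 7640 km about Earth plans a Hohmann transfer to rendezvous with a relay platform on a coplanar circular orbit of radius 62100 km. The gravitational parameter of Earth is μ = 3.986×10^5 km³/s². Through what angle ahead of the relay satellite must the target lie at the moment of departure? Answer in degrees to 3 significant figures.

φ = 104°

The Hohmann ellipse has a_t = (r₁ + r₂)/2 = 34870 km.
The half-period of the transfer ellipse is t = π√(a_t³/μ) = 32400 s.
The target's mean motion on its circular orbit is ω₂ = √(μ/r₂³) = 4.080×10^-5 rad/s.
Angle swept by the target during transfer: ω₂·t = 1.3219 rad = 75.74°.
Arrival is 180° from departure on the ellipse, so φ = 180° − 75.74° = 104°.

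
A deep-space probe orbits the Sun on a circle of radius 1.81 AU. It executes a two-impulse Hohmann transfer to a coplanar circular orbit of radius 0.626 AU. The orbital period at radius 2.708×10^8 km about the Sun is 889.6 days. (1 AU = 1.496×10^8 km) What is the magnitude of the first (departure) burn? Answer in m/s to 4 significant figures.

Δv₁ = 6267 m/s

From Kepler's third law T² = 4π²r³/μ at r = 2.708×10^8 km, T = 889.6 days = 889.6 × 86400 s = 7.686144×10^7 s: μ = 4π²r³/T² = 1.32705×10^11 km³/s².
In km: r₁ = 1.81 × 1.496×10^8 = 2.70776×10^8 km; r₂ = 0.626 × 1.496×10^8 = 9.36496×10^7 km.
Transfer-ellipse semi-major axis a_t = (r₁ + r₂)/2 = (2.70776×10^8 + 9.36496×10^7)/2 = 1.822128×10^8 km.
On the circular orbit at r = 2.70776×10^8 km, v_c = √(μ/r) = 22.138 km/s.
Transfer-orbit speed at the same r (vis-viva, a = a_t): v_t = √[μ(2/r − 1/a_t)] = 15.871 km/s.
Δv₁ = |v_t − v_c| = |15.871 − 22.138| = 6.267 km/s.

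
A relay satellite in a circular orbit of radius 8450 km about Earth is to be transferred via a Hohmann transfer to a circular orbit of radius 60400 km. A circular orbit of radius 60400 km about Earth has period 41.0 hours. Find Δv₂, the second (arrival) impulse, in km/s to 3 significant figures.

From Kepler's third law T² = 4π²r³/μ at r = 60400 km, T = 41.0 hours = 41.0 × 3600 s = 1.476×10^5 s: μ = 4π²r³/T² = 3.99299×10^5 km³/s².
Semi-major axis of the transfer orbit: a_t = (8450 + 60400)/2 = 34425 km.
Circular speed at r = 60400 km: v_c = √(μ/r) = 2.571 km/s.
Vis-viva on the transfer ellipse at r = 60400 km gives v_t = √[μ(2/r − 1/a_t)] = 1.274 km/s.
Δv₂ = |v_t − v_c| = |1.274 − 2.571| = 1.297 km/s.

Δv₂ = 1.30 km/s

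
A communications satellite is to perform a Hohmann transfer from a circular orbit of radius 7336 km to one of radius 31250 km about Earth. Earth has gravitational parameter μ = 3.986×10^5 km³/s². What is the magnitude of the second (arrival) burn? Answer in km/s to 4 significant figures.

Δv₂ = 1.369 km/s

Transfer-ellipse semi-major axis a_t = (r₁ + r₂)/2 = (7336 + 31250)/2 = 19293 km.
On the circular orbit at r = 31250 km, v_c = √(μ/r) = 3.571 km/s.
Vis-viva on the transfer ellipse at r = 31250 km gives v_t = √[μ(2/r − 1/a_t)] = 2.202 km/s.
Δv₂ = |v_t − v_c| = |2.202 − 3.571| = 1.369 km/s.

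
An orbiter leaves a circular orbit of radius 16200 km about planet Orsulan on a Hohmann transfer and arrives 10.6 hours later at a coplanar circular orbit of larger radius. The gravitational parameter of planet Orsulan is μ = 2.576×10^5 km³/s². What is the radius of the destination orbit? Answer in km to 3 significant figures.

Transfer time t = 10.6 hours = 38160 s, and t = π√(a_t³/μ).
So a_t = (μ t²/π²)^(1/3) = (2.576×10^5 × (38160)² / π²)^(1/3) = 33622 km.
Since a_t = (r₁ + r₂)/2, r₂ = 2a_t − r₁ = 2×33622 − 16200 = 51044 km.

r₂ = 51000 km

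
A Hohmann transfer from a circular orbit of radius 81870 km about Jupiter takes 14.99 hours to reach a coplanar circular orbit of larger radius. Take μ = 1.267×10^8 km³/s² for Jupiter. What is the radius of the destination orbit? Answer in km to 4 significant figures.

Transfer time t = 14.99 hours = 53964 s, and t = π√(a_t³/μ).
So a_t = (μ t²/π²)^(1/3) = (1.267×10^8 × (53964)² / π²)^(1/3) = 3.3437×10^5 km.
Since a_t = (r₁ + r₂)/2, r₂ = 2a_t − r₁ = 2×3.3437×10^5 − 81870 = 5.8687×10^5 km.

r₂ = 5.869×10^5 km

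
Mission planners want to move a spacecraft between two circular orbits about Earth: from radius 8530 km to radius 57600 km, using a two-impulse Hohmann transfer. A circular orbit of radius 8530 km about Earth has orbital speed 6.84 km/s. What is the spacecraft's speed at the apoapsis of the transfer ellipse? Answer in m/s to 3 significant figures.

v = 1340 m/s

From the circular-orbit relation v² = μ/r at r = 8530 km: μ = v²r = (6.84)² × 8530 = 3.99081×10^5 km³/s².
The Hohmann ellipse has a_t = (r₁ + r₂)/2 = 33065 km.
The apoapsis of the transfer ellipse is at r = 57600 km.
Applying v² = μ(2/r − 1/a_t): v = 1.337 km/s.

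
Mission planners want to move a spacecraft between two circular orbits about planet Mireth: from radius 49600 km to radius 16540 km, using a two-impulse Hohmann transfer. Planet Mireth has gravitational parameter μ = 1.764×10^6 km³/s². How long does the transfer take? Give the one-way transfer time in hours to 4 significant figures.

t = 3.951 hours

The Hohmann ellipse has a_t = (r₁ + r₂)/2 = 33070 km.
Half the transfer-orbit period gives t = π√(a_t³/μ) = 14225 s.
Converting: 14225 s ÷ 3600 s/hour = 3.951 hours.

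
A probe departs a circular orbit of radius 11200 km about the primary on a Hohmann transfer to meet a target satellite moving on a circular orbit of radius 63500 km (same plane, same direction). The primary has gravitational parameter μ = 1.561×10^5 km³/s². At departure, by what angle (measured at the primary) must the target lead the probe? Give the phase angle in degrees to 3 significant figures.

Semi-major axis of the transfer orbit: a_t = (11200 + 63500)/2 = 37350 km.
The half-period of the transfer ellipse is t = π√(a_t³/μ) = 57400 s.
The target's mean motion on its circular orbit is ω₂ = √(μ/r₂³) = 2.469×10^-5 rad/s.
Angle swept by the target during transfer: ω₂·t = 1.4172 rad = 81.20°.
The probe traverses 180° on the transfer ellipse, so the target must lead by 180° − 81.20° = 98.8°.

φ = 98.8°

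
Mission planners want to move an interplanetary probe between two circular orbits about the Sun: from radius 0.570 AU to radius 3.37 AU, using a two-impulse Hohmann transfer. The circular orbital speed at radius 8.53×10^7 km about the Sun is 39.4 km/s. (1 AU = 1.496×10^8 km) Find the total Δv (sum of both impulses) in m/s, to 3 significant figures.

Δv = 19600 m/s

From the circular-orbit relation v² = μ/r at r = 8.53×10^7 km: μ = v²r = (39.4)² × 8.53×10^7 = 1.32416×10^11 km³/s².
In km: r₁ = 0.570 × 1.496×10^8 = 8.5272×10^7 km; r₂ = 3.37 × 1.496×10^8 = 5.04152×10^8 km.
Semi-major axis of the transfer orbit: a_t = (8.5272×10^7 + 5.04152×10^8)/2 = 2.94712×10^8 km.
Circular speed at r₁: v₁ = √(μ/r₁) = √(1.32416×10^11/8.5272×10^7) = 39.41 km/s.
On the transfer ellipse at r₁, v² = μ(2/r − 1/a) gives v_p = √[μ(2/r₁ − 1/a_t)] = 51.54 km/s.
First burn Δv₁ = |v_p − v₁| = 12.13 km/s.
At r₂, v₂ = √(μ/r₂) = 16.2065 km/s.
Transfer-orbit speed at r₂: v_a = √[μ(2/r₂ − 1/a_t)] = 8.71755 km/s.
Second burn Δv₂ = |v₂ − v_a| = 7.489 km/s.
Δv = Δv₁ + Δv₂ = 12.13 + 7.489 = 19.62 km/s.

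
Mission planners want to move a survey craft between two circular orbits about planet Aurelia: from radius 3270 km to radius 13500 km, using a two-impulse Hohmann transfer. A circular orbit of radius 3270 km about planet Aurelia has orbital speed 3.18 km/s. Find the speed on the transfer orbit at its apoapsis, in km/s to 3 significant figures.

v = 0.977 km/s

From the circular-orbit relation v² = μ/r at r = 3270 km: μ = v²r = (3.18)² × 3270 = 33067.5 km³/s².
The Hohmann ellipse has a_t = (r₁ + r₂)/2 = 8385 km.
The apoapsis of the transfer ellipse is at r = 13500 km.
From the vis-viva equation, v = √[μ(2/r − 1/a_t)] = 0.9774 km/s.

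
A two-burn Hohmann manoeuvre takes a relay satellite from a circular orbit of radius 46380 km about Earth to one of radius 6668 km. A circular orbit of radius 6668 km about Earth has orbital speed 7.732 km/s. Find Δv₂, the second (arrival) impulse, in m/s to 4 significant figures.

Δv₂ = 2492 m/s

From the circular-orbit relation v² = μ/r at r = 6668 km: μ = v²r = (7.732)² × 6668 = 3.98639×10^5 km³/s².
The Hohmann ellipse has a_t = (r₁ + r₂)/2 = 26524 km.
On the circular orbit at r = 6668 km, v_c = √(μ/r) = 7.7320 km/s.
Vis-viva on the transfer ellipse at r = 6668 km gives v_t = √[μ(2/r − 1/a_t)] = 10.224 km/s.
Δv₂ = |v_t − v_c| = |10.224 − 7.7320| = 2.492 km/s.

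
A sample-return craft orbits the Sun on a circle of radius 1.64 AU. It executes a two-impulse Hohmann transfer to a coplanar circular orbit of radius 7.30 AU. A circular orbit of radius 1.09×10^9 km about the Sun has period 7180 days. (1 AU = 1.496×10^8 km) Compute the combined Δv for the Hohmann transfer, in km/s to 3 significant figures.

From Kepler's third law T² = 4π²r³/μ at r = 1.09×10^9 km, T = 7180 days = 7180 × 86400 s = 6.20352×10^8 s: μ = 4π²r³/T² = 1.32850×10^11 km³/s².
In km: r₁ = 1.64 × 1.496×10^8 = 2.45344×10^8 km; r₂ = 7.30 × 1.496×10^8 = 1.09208×10^9 km.
Semi-major axis of the transfer orbit: a_t = (2.45344×10^8 + 1.09208×10^9)/2 = 6.68712×10^8 km.
At r₁ the circular-orbit speed is v₁ = √(μ/r₁) = 23.270 km/s.
On the transfer ellipse at r₁, vis-viva gives v_p = √[μ(2/r₁ − 1/a_t)] = 29.737 km/s.
First burn Δv₁ = |v_p − v₁| = 6.467 km/s.
At r₂, v₂ = √(μ/r₂) = 11.03 km/s.
Transfer-orbit speed at r₂: v_a = √[μ(2/r₂ − 1/a_t)] = 6.681 km/s.
Second burn Δv₂ = |v₂ − v_a| = 4.349 km/s.
Δv = Δv₁ + Δv₂ = 6.467 + 4.349 = 10.82 km/s.

Δv = 10.8 km/s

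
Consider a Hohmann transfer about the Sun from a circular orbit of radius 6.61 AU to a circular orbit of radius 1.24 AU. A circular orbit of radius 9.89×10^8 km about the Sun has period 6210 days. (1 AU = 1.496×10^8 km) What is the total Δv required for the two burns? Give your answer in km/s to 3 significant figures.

Δv = 13.0 km/s

From Kepler's third law T² = 4π²r³/μ at r = 9.89×10^8 km, T = 6210 days = 6210 × 86400 s = 5.36544×10^8 s: μ = 4π²r³/T² = 1.32659×10^11 km³/s².
In km: r₁ = 6.61 × 1.496×10^8 = 9.88856×10^8 km; r₂ = 1.24 × 1.496×10^8 = 1.85504×10^8 km.
Transfer-ellipse semi-major axis a_t = (r₁ + r₂)/2 = (9.88856×10^8 + 1.85504×10^8)/2 = 5.8718×10^8 km.
At r₁ the circular-orbit speed is v₁ = √(μ/r₁) = 11.5825 km/s.
Transfer-orbit speed at r₁ (v² = μ(2/r − 1/a)): v_a = √[μ(2/r₁ − 1/a_t)] = 6.51019 km/s.
First burn Δv₁ = |v_a − v₁| = 5.072 km/s.
Circular speed at r₂: v₂ = √(μ/r₂) = 26.7419 km/s.
Transfer-orbit speed at r₂: v_p = √[μ(2/r₂ − 1/a_t)] = 34.7035 km/s.
Second burn Δv₂ = |v₂ − v_p| = 7.962 km/s.
Total Δv = Δv₁ + Δv₂ = 13.03 km/s.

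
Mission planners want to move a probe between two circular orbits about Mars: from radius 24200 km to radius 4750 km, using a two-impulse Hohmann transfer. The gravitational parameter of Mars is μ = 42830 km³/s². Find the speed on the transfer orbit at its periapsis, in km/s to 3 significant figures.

Transfer-ellipse semi-major axis a_t = (r₁ + r₂)/2 = (24200 + 4750)/2 = 14475 km.
The periapsis of the transfer ellipse is at r = 4750 km.
Applying v² = μ(2/r − 1/a_t): v = 3.883 km/s.

v = 3.88 km/s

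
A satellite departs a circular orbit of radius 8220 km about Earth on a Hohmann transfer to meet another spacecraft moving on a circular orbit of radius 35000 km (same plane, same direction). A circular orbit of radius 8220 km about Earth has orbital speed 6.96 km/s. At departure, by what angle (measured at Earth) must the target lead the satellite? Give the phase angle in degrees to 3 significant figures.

φ = 92.7°

From the circular-orbit relation v² = μ/r at r = 8220 km: μ = v²r = (6.96)² × 8220 = 3.98190×10^5 km³/s².
Semi-major axis of the transfer orbit: a_t = (8220 + 35000)/2 = 21610 km.
The half-period of the transfer ellipse is t = π√(a_t³/μ) = 15816 s.
Target angular speed ω₂ = √(μ/r₂³) = 9.6370×10^-5 rad/s.
Angle swept by the target during transfer: ω₂·t = 1.5242 rad = 87.33°.
Arrival is 180° from departure on the ellipse, so φ = 180° − 87.33° = 92.7°.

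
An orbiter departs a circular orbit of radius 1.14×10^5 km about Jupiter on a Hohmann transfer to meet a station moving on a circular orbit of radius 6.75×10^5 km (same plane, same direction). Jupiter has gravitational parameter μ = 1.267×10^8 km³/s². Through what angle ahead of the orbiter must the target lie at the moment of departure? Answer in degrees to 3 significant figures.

The Hohmann ellipse has a_t = (r₁ + r₂)/2 = 3.945×10^5 km.
Transfer time t = π√(a_t³/μ) = 69156.4 s.
Target angular speed ω₂ = √(μ/r₂³) = 2.02970×10^-5 rad/s.
Angle swept by the target during transfer: ω₂·t = 1.40367 rad = 80.42°.
Arrival is 180° from departure on the ellipse, so φ = 180° − 80.42° = 99.6°.

φ = 99.6°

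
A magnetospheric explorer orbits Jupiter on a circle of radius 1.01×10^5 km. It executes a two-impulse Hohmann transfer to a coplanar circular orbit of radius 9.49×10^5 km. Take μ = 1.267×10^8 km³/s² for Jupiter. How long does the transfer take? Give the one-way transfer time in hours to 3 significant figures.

The Hohmann ellipse has a_t = (r₁ + r₂)/2 = 5.250×10^5 km.
By Kepler's third law the transfer-orbit period is T = 2π√(a_t³/μ), so t = T/2 = 1.062×10^5 s.
Converting: 1.062×10^5 s ÷ 3600 s/hour = 29.5 hours.

t = 29.5 hours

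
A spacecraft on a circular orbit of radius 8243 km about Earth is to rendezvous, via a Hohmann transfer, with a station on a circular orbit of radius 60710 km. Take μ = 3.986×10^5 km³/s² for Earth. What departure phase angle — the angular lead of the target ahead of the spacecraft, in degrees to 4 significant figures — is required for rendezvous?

Semi-major axis of the transfer orbit: a_t = (8243 + 60710)/2 = 34476.5 km.
The half-period of the transfer ellipse is t = π√(a_t³/μ) = 31850 s.
The target's mean motion on its circular orbit is ω₂ = √(μ/r₂³) = 4.221×10^-5 rad/s.
Angle swept by the target during transfer: ω₂·t = 1.3444 rad = 77.03°.
Arrival is 180° from departure on the ellipse, so φ = 180° − 77.03° = 103.0°.

φ = 103.0°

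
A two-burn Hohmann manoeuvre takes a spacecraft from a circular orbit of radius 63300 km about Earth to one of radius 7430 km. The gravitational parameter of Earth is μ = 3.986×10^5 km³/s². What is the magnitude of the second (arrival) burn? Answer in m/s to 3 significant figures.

The Hohmann ellipse has a_t = (r₁ + r₂)/2 = 35365 km.
On the circular orbit at r = 7430 km, v_c = √(μ/r) = 7.324 km/s.
Transfer-orbit speed at the same r (vis-viva, a = a_t): v_t = √[μ(2/r − 1/a_t)] = 9.799 km/s.
Δv₂ = |v_t − v_c| = |9.799 − 7.324| = 2.475 km/s.

Δv₂ = 2470 m/s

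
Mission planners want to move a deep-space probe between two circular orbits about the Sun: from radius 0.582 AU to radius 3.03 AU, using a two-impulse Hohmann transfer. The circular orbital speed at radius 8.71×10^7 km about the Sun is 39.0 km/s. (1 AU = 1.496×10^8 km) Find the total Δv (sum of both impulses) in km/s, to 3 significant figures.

From the circular-orbit relation v² = μ/r at r = 8.71×10^7 km: μ = v²r = (39.0)² × 8.71×10^7 = 1.32479×10^11 km³/s².
In km: r₁ = 0.582 × 1.496×10^8 = 8.70672×10^7 km; r₂ = 3.03 × 1.496×10^8 = 4.53288×10^8 km.
Transfer-ellipse semi-major axis a_t = (r₁ + r₂)/2 = (8.70672×10^7 + 4.53288×10^8)/2 = 2.701776×10^8 km.
Circular speed at r₁: v₁ = √(μ/r₁) = √(1.32479×10^11/8.70672×10^7) = 39.01 km/s.
On the transfer ellipse at r₁, vis-viva equation gives v_p = √[μ(2/r₁ − 1/a_t)] = 50.53 km/s.
First burn Δv₁ = |v_p − v₁| = 11.52 km/s.
Circular speed at r₂: v₂ = √(μ/r₂) = 17.096 km/s.
Transfer-orbit speed at r₂: v_a = √[μ(2/r₂ − 1/a_t)] = 9.7049 km/s.
Second burn Δv₂ = |v₂ − v_a| = 7.391 km/s.
Total Δv = Δv₁ + Δv₂ = 18.91 km/s.

Δv = 18.9 km/s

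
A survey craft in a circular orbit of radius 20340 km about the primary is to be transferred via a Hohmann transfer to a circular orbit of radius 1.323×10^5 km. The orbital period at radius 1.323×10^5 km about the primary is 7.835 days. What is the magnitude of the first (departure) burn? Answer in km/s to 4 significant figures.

Δv₁ = 0.9916 km/s

From Kepler's third law T² = 4π²r³/μ at r = 1.323×10^5 km, T = 7.835 days = 7.835 × 86400 s = 6.76944×10^5 s: μ = 4π²r³/T² = 1.99496×10^5 km³/s².
The Hohmann ellipse has a_t = (r₁ + r₂)/2 = 76320 km.
On the circular orbit at r = 20340 km, v_c = √(μ/r) = 3.1318 km/s.
Transfer-orbit speed at the same r (vis-viva, a = a_t): v_t = √[μ(2/r − 1/a_t)] = 4.1234 km/s.
Δv₁ = |v_t − v_c| = |4.1234 − 3.1318| = 0.9916 km/s.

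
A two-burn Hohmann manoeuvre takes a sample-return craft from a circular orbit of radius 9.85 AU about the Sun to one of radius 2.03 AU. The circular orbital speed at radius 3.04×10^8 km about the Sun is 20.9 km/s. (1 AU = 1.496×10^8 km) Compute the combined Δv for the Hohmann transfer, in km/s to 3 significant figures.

Δv = 9.96 km/s

From the circular-orbit relation v² = μ/r at r = 3.04×10^8 km: μ = v²r = (20.9)² × 3.04×10^8 = 1.32790×10^11 km³/s².
In km: r₁ = 9.85 × 1.496×10^8 = 1.47356×10^9 km; r₂ = 2.03 × 1.496×10^8 = 3.03688×10^8 km.
Transfer-ellipse semi-major axis a_t = (r₁ + r₂)/2 = (1.47356×10^9 + 3.03688×10^8)/2 = 8.88624×10^8 km.
Circular speed at r₁: v₁ = √(μ/r₁) = √(1.32790×10^11/1.47356×10^9) = 9.493 km/s.
Transfer-orbit speed at r₁ (v² = μ(2/r − 1/a)): v_a = √[μ(2/r₁ − 1/a_t)] = 5.550 km/s.
First burn Δv₁ = |v_a − v₁| = 3.943 km/s.
At r₂, v₂ = √(μ/r₂) = 20.9107 km/s.
Transfer-orbit speed at r₂: v_p = √[μ(2/r₂ − 1/a_t)] = 26.9274 km/s.
Second burn Δv₂ = |v₂ − v_p| = 6.017 km/s.
Δv = Δv₁ + Δv₂ = 3.943 + 6.017 = 9.960 km/s.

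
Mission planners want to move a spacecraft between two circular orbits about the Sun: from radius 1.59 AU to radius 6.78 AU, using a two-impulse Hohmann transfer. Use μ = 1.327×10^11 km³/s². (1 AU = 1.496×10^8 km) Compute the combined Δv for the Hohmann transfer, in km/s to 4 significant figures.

In km: r₁ = 1.59 × 1.496×10^8 = 2.37864×10^8 km; r₂ = 6.78 × 1.496×10^8 = 1.014288×10^9 km.
Semi-major axis of the transfer orbit: a_t = (2.37864×10^8 + 1.014288×10^9)/2 = 6.26076×10^8 km.
Circular speed at r₁: v₁ = √(μ/r₁) = √(1.327×10^11/2.37864×10^8) = 23.6195 km/s.
On the transfer ellipse at r₁, vis-viva gives v_p = √[μ(2/r₁ − 1/a_t)] = 30.0634 km/s.
First burn Δv₁ = |v_p − v₁| = 6.444 km/s.
Circular speed at r₂: v₂ = √(μ/r₂) = 11.438 km/s.
Transfer-orbit speed at r₂: v_a = √[μ(2/r₂ − 1/a_t)] = 7.0503 km/s.
Second burn Δv₂ = |v₂ − v_a| = 4.388 km/s.
Δv = Δv₁ + Δv₂ = 6.444 + 4.388 = 10.83 km/s.

Δv = 10.83 km/s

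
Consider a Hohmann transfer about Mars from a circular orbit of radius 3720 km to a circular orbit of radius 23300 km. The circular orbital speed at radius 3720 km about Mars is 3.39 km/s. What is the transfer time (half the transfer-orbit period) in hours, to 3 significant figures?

t = 6.63 hours

From the circular-orbit relation v² = μ/r at r = 3720 km: μ = v²r = (3.39)² × 3720 = 42750.6 km³/s².
Transfer-ellipse semi-major axis a_t = (r₁ + r₂)/2 = (3720 + 23300)/2 = 13510 km.
Transfer time t = π√(a_t³/μ) = π√((13510)³ / 42750.6) = 23860 s.
Converting: 23860 s ÷ 3600 s/hour = 6.63 hours.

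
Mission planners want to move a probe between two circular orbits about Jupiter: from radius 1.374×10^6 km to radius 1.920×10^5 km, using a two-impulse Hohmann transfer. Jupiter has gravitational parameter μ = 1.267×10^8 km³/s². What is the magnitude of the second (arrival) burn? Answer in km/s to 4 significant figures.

Transfer-ellipse semi-major axis a_t = (r₁ + r₂)/2 = (1.374×10^6 + 1.920×10^5)/2 = 7.830×10^5 km.
Circular speed at r = 1.920×10^5 km: v_c = √(μ/r) = 25.688 km/s.
Vis-viva on the transfer ellipse at r = 1.920×10^5 km gives v_t = √[μ(2/r − 1/a_t)] = 34.029 km/s.
Δv₂ = |v_t − v_c| = |34.029 − 25.688| = 8.341 km/s.

Δv₂ = 8.341 km/s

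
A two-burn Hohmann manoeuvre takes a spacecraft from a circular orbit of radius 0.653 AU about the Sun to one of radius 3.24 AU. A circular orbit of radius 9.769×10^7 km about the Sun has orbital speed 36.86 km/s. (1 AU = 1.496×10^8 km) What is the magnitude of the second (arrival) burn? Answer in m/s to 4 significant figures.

Δv₂ = 6963 m/s

From the circular-orbit relation v² = μ/r at r = 9.769×10^7 km: μ = v²r = (36.86)² × 9.769×10^7 = 1.32727×10^11 km³/s².
In km: r₁ = 0.653 × 1.496×10^8 = 9.76888×10^7 km; r₂ = 3.24 × 1.496×10^8 = 4.84704×10^8 km.
Transfer-ellipse semi-major axis a_t = (r₁ + r₂)/2 = (9.76888×10^7 + 4.84704×10^8)/2 = 2.911964×10^8 km.
Circular speed at r = 4.84704×10^8 km: v_c = √(μ/r) = 16.5479 km/s.
Transfer-orbit speed at the same r (vis-viva, a = a_t): v_t = √[μ(2/r − 1/a_t)] = 9.58454 km/s.
Δv₂ = |v_t − v_c| = |9.58454 − 16.5479| = 6.963 km/s.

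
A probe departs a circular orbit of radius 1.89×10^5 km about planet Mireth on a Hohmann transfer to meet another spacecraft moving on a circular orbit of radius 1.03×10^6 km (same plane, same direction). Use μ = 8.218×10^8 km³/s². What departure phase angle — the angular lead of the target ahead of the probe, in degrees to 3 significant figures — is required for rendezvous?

The Hohmann ellipse has a_t = (r₁ + r₂)/2 = 6.095×10^5 km.
Transfer time t = π√(a_t³/μ) = 52147 s.
Target angular speed ω₂ = √(μ/r₂³) = 2.7424×10^-5 rad/s.
Angle swept by the target during transfer: ω₂·t = 1.4301 rad = 81.94°.
Arrival is 180° from departure on the ellipse, so φ = 180° − 81.94° = 98.1°.

φ = 98.1°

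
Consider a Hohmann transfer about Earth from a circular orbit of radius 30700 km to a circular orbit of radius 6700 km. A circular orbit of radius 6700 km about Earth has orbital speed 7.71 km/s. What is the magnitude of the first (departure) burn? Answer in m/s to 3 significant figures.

Δv₁ = 1450 m/s

From the circular-orbit relation v² = μ/r at r = 6700 km: μ = v²r = (7.71)² × 6700 = 3.98275×10^5 km³/s².
The Hohmann ellipse has a_t = (r₁ + r₂)/2 = 18700 km.
On the circular orbit at r = 30700 km, v_c = √(μ/r) = 3.602 km/s.
Vis-viva on the transfer ellipse at r = 30700 km gives v_t = √[μ(2/r − 1/a_t)] = 2.156 km/s.
Δv₁ = |v_t − v_c| = |2.156 − 3.602| = 1.446 km/s.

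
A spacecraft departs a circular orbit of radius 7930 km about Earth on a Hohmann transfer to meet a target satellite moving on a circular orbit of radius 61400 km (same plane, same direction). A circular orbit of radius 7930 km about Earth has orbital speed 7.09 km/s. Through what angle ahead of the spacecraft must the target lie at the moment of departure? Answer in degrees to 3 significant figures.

φ = 104°

From the circular-orbit relation v² = μ/r at r = 7930 km: μ = v²r = (7.09)² × 7930 = 3.98626×10^5 km³/s².
Transfer-ellipse semi-major axis a_t = (r₁ + r₂)/2 = (7930 + 61400)/2 = 34665 km.
The half-period of the transfer ellipse is t = π√(a_t³/μ) = 32115 s.
Target angular speed ω₂ = √(μ/r₂³) = 4.1498×10^-5 rad/s.
Angle swept by the target during transfer: ω₂·t = 1.3327 rad = 76.36°.
The spacecraft traverses 180° on the transfer ellipse, so the target must lead by 180° − 76.36° = 104°.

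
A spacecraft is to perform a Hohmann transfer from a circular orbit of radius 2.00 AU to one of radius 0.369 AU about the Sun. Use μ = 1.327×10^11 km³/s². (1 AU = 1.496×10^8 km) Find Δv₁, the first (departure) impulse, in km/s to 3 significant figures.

In km: r₁ = 2.00 × 1.496×10^8 = 2.992×10^8 km; r₂ = 0.369 × 1.496×10^8 = 5.52024×10^7 km.
The Hohmann ellipse has a_t = (r₁ + r₂)/2 = 1.772012×10^8 km.
Circular speed at r = 2.992×10^8 km: v_c = √(μ/r) = 21.0598 km/s.
Transfer-orbit speed at the same r (vis-viva, a = a_t): v_t = √[μ(2/r − 1/a_t)] = 11.7544 km/s.
Δv₁ = |v_t − v_c| = |11.7544 − 21.0598| = 9.305 km/s.

Δv₁ = 9.31 km/s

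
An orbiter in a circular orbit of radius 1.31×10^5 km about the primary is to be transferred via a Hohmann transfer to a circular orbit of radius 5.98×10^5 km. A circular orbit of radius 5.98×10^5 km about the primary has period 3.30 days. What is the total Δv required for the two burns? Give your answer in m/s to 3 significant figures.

Δv = 13200 m/s

From Kepler's third law T² = 4π²r³/μ at r = 5.98×10^5 km, T = 3.30 days = 3.30 × 86400 s = 2.8512×10^5 s: μ = 4π²r³/T² = 1.03850×10^8 km³/s².
Transfer-ellipse semi-major axis a_t = (r₁ + r₂)/2 = (1.310×10^5 + 5.980×10^5)/2 = 3.645×10^5 km.
At r₁ the circular-orbit speed is v₁ = √(μ/r₁) = 28.156 km/s.
Transfer-orbit speed at r₁ (vis-viva equation): v_p = √[μ(2/r₁ − 1/a_t)] = 36.064 km/s.
First burn Δv₁ = |v_p − v₁| = 7.908 km/s.
At r₂, v₂ = √(μ/r₂) = 13.178 km/s.
Transfer-orbit speed at r₂: v_a = √[μ(2/r₂ − 1/a_t)] = 7.9002 km/s.
Second burn Δv₂ = |v₂ − v_a| = 5.278 km/s.
Total Δv = Δv₁ + Δv₂ = 13.19 km/s.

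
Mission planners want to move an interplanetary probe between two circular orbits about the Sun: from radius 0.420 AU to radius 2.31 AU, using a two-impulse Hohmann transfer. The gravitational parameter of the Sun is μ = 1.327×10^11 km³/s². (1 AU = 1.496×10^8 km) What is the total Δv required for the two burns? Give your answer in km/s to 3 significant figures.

Δv = 22.6 km/s

In km: r₁ = 0.420 × 1.496×10^8 = 6.2832×10^7 km; r₂ = 2.31 × 1.496×10^8 = 3.45576×10^8 km.
Transfer-ellipse semi-major axis a_t = (r₁ + r₂)/2 = (6.2832×10^7 + 3.45576×10^8)/2 = 2.04204×10^8 km.
At r₁ the circular-orbit speed is v₁ = √(μ/r₁) = 45.956 km/s.
On the transfer ellipse at r₁, vis-viva gives v_p = √[μ(2/r₁ − 1/a_t)] = 59.784 km/s.
First burn Δv₁ = |v_p − v₁| = 13.828 km/s.
Circular speed at r₂: v₂ = √(μ/r₂) = 19.596 km/s.
Transfer-orbit speed at r₂: v_a = √[μ(2/r₂ − 1/a_t)] = 10.870 km/s.
Second burn Δv₂ = |v₂ − v_a| = 8.7260 km/s.
Δv = Δv₁ + Δv₂ = 13.828 + 8.7260 = 22.55 km/s.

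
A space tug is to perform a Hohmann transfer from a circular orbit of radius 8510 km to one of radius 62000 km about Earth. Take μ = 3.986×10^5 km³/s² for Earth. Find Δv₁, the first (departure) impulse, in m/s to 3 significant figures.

Δv₁ = 2230 m/s

Semi-major axis of the transfer orbit: a_t = (8510 + 62000)/2 = 35255 km.
On the circular orbit at r = 8510 km, v_c = √(μ/r) = 6.844 km/s.
Transfer-orbit speed at the same r (vis-viva, a = a_t): v_t = √[μ(2/r − 1/a_t)] = 9.076 km/s.
Δv₁ = |v_t − v_c| = |9.076 − 6.844| = 2.232 km/s.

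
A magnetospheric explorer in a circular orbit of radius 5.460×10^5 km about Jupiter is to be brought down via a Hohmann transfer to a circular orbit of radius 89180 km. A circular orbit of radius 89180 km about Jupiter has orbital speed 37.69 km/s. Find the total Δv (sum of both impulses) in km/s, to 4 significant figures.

Δv = 18.89 km/s

From the circular-orbit relation v² = μ/r at r = 89180 km: μ = v²r = (37.69)² × 89180 = 1.26683×10^8 km³/s².
Semi-major axis of the transfer orbit: a_t = (5.460×10^5 + 89180)/2 = 3.1759×10^5 km.
Circular speed at r₁: v₁ = √(μ/r₁) = √(1.26683×10^8/5.460×10^5) = 15.2322 km/s.
Transfer-orbit speed at r₁ (v² = μ(2/r − 1/a)): v_a = √[μ(2/r₁ − 1/a_t)] = 8.07168 km/s.
First burn Δv₁ = |v_a − v₁| = 7.161 km/s.
Circular speed at r₂: v₂ = √(μ/r₂) = 37.69 km/s.
Transfer-orbit speed at r₂: v_p = √[μ(2/r₂ − 1/a_t)] = 49.42 km/s.
Second burn Δv₂ = |v₂ − v_p| = 11.73 km/s.
Total Δv = Δv₁ + Δv₂ = 18.89 km/s.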